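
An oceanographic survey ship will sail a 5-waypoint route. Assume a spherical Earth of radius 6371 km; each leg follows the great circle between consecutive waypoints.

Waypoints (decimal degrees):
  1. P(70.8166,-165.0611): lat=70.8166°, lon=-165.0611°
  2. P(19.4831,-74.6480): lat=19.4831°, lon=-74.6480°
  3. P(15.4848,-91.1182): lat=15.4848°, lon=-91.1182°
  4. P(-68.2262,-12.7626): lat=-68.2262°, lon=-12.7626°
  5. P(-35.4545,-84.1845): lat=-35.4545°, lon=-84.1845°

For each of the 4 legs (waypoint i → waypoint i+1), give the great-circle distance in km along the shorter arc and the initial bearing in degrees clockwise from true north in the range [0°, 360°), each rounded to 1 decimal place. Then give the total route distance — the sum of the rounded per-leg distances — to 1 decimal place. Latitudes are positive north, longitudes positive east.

Leg 1: φ1=1.2359828, φ2=0.3400442, Δφ=-0.8959386, Δλ=1.5780063 rad; a=sin²(Δφ/2)+cosφ1·cosφ2·sin²(Δλ/2)=0.3436124894; c=2·atan2(√a, √(1-a))=1.252683088; dist=6371·c=7980.844 ≈ 7980.8 km; running total=7980.8 km
Leg 1 bearing: y=sinΔλ·cosφ2=0.94271541, x=cosφ1·sinφ2-sinφ1·cosφ2·cosΔλ=0.11601486; θ=atan2(y, x)=82.9842° ≈ 83.0°
Leg 2: φ1=0.3400442, φ2=0.2702607, Δφ=-0.0697835, Δλ=-0.2874592 rad; a=sin²(Δφ/2)+cosφ1·cosφ2·sin²(Δλ/2)=0.0198564374; c=2·atan2(√a, √(1-a))=0.282766853; dist=6371·c=1801.508 ≈ 1801.5 km; running total=9782.3 km
Leg 2 bearing: y=sinΔλ·cosφ2=-0.27322534, x=cosφ1·sinφ2-sinφ1·cosφ2·cosΔλ=-0.05653806; θ=atan2(y, x)=-101.6911° <0 so +360° → 258.3089° ≈ 258.3°
Leg 3: φ1=0.2702607, φ2=-1.1907718, Δφ=-1.4610326, Δλ=1.3675632 rad; a=sin²(Δφ/2)+cosφ1·cosφ2·sin²(Δλ/2)=0.5878913106; c=2·atan2(√a, √(1-a))=1.747497039; dist=6371·c=11133.304 ≈ 11133.3 km; running total=20915.6 km
Leg 3 bearing: y=sinΔλ·cosφ2=0.36330889, x=cosφ1·sinφ2-sinφ1·cosφ2·cosΔλ=-0.91493558; θ=atan2(y, x)=158.3426° ≈ 158.3°
Leg 4: φ1=-1.1907718, φ2=-0.6187978, Δφ=0.5719741, Δλ=-1.2465473 rad; a=sin²(Δφ/2)+cosφ1·cosφ2·sin²(Δλ/2)=0.1825298736; c=2·atan2(√a, √(1-a))=0.882865146; dist=6371·c=5624.734 ≈ 5624.7 km; running total=26540.3 km
Leg 4 bearing: y=sinΔλ·cosφ2=-0.77212904, x=cosφ1·sinφ2-sinφ1·cosφ2·cosΔλ=0.02583825; θ=atan2(y, x)=-88.0834° <0 so +360° → 271.9166° ≈ 271.9°

Leg 1: dist=7980.8 km, bearing=83.0°
Leg 2: dist=1801.5 km, bearing=258.3°
Leg 3: dist=11133.3 km, bearing=158.3°
Leg 4: dist=5624.7 km, bearing=271.9°
Total: 26540.3 km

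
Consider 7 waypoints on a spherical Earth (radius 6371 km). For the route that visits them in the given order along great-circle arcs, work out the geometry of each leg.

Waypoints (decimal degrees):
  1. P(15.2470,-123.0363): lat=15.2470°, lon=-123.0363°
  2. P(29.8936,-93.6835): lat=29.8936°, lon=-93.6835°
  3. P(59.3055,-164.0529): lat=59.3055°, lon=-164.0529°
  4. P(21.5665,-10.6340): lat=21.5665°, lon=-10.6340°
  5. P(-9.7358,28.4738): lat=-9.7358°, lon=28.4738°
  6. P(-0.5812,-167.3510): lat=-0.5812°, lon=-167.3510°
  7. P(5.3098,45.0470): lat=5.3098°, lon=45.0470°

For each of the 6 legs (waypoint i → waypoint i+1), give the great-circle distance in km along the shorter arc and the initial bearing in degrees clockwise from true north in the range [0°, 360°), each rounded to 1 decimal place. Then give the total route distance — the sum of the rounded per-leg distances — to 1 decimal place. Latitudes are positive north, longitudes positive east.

Leg 1: dist=3410.3 km, bearing=56.4°
Leg 2: dist=6087.2 km, bearing=323.9°
Leg 3: dist=10699.9 km, bearing=24.7°
Leg 4: dist=5507.2 km, bearing=125.2°
Leg 5: dist=17921.3 km, bearing=122.3°
Leg 6: dist=16380.3 km, bearing=278.9°
Total: 60006.2 km

Leg 1: φ1=0.2661104, φ2=0.5217417, Δφ=0.2556314, Δλ=0.5123030 rad; a=sin²(Δφ/2)+cosφ1·cosφ2·sin²(Δλ/2)=0.0699398202; c=2·atan2(√a, √(1-a))=0.535290744; dist=6371·c=3410.337 ≈ 3410.3 km; running total=3410.3 km
Leg 1 bearing: y=sinΔλ·cosφ2=0.42496784, x=cosφ1·sinφ2-sinφ1·cosφ2·cosΔλ=0.28212639; θ=atan2(y, x)=56.4207° ≈ 56.4°
Leg 2: φ1=0.5217417, φ2=1.0350762, Δφ=0.5133345, Δλ=-1.2281777 rad; a=sin²(Δφ/2)+cosφ1·cosφ2·sin²(Δλ/2)=0.2113790118; c=2·atan2(√a, √(1-a))=0.955449243; dist=6371·c=6087.167 ≈ 6087.2 km; running total=9497.5 km
Leg 2 bearing: y=sinΔλ·cosφ2=-0.48079148, x=cosφ1·sinφ2-sinφ1·cosφ2·cosΔλ=0.66002368; θ=atan2(y, x)=-36.0713° <0 so +360° → 323.9287° ≈ 323.9°
Leg 3: φ1=1.0350762, φ2=0.3764064, Δφ=-0.6586698, Δλ=2.6776649 rad; a=sin²(Δφ/2)+cosφ1·cosφ2·sin²(Δλ/2)=0.5542315882; c=2·atan2(√a, √(1-a))=1.679473302; dist=6371·c=10699.924 ≈ 10699.9 km; running total=20197.4 km
Leg 3 bearing: y=sinΔλ·cosφ2=0.41613785, x=cosφ1·sinφ2-sinφ1·cosφ2·cosΔλ=0.90280952; θ=atan2(y, x)=24.7467° ≈ 24.7°
Leg 4: φ1=0.3764064, φ2=-0.1699218, Δφ=-0.5463282, Δλ=0.6825599 rad; a=sin²(Δφ/2)+cosφ1·cosφ2·sin²(Δλ/2)=0.1754580525; c=2·atan2(√a, √(1-a))=0.864416775; dist=6371·c=5507.199 ≈ 5507.2 km; running total=25704.6 km
Leg 4 bearing: y=sinΔλ·cosφ2=0.62169693, x=cosφ1·sinφ2-sinφ1·cosφ2·cosΔλ=-0.43838684; θ=atan2(y, x)=125.1894° ≈ 125.2°
Leg 5: φ1=-0.1699218, φ2=-0.0101439, Δφ=0.1597779, Δλ=-3.4177875 rad; a=sin²(Δφ/2)+cosφ1·cosφ2·sin²(Δλ/2)=0.9732398745; c=2·atan2(√a, √(1-a))=2.812945162; dist=6371·c=17921.274 ≈ 17921.3 km; running total=43625.9 km
Leg 5 bearing: y=sinΔλ·cosφ2=0.27268268, x=cosφ1·sinφ2-sinφ1·cosφ2·cosΔλ=-0.17268538; θ=atan2(y, x)=122.3454° ≈ 122.3°
Leg 6: φ1=-0.0101439, φ2=0.0926735, Δφ=0.1028173, Δλ=3.7070444 rad; a=sin²(Δφ/2)+cosφ1·cosφ2·sin²(Δλ/2)=0.9208094456; c=2·atan2(√a, √(1-a))=2.571070133; dist=6371·c=16380.288 ≈ 16380.3 km; running total=60006.2 km
Leg 6 bearing: y=sinΔλ·cosφ2=-0.53349815, x=cosφ1·sinφ2-sinφ1·cosφ2·cosΔλ=0.08400811; θ=atan2(y, x)=-81.0513° <0 so +360° → 278.9487° ≈ 278.9°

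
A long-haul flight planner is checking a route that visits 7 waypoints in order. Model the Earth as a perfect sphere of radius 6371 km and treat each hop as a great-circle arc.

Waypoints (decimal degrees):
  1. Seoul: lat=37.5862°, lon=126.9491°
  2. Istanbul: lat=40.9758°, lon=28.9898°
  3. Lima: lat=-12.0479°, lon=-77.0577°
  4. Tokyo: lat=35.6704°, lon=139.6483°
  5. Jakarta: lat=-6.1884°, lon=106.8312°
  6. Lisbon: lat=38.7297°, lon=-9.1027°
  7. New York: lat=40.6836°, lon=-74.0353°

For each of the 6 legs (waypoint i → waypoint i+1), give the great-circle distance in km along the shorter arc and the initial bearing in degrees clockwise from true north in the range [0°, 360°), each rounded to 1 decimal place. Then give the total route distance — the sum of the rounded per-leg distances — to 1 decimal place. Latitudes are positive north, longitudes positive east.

Leg 1: dist=7951.6 km, bearing=308.0°
Leg 2: dist=12224.4 km, bearing=271.2°
Leg 3: dist=15494.7 km, bearing=311.8°
Leg 4: dist=5780.3 km, bearing=223.1°
Leg 5: dist=12675.4 km, bearing=309.8°
Leg 6: dist=5428.0 km, bearing=294.1°
Total: 59554.4 km

Leg 1: φ1=0.6560029, φ2=0.7151626, Δφ=0.0591597, Δλ=-1.7097123 rad; a=sin²(Δφ/2)+cosφ1·cosφ2·sin²(Δλ/2)=0.3414359516; c=2·atan2(√a, √(1-a))=1.248096590; dist=6371·c=7951.623 ≈ 7951.6 km; running total=7951.6 km
Leg 1 bearing: y=sinΔλ·cosφ2=-0.74771358, x=cosφ1·sinφ2-sinφ1·cosφ2·cosΔλ=0.58339880; θ=atan2(y, x)=-52.0371° <0 so +360° → 307.9629° ≈ 308.0°
Leg 2: φ1=0.7151626, φ2=-0.2102755, Δφ=-0.9254381, Δλ=-1.8508780 rad; a=sin²(Δφ/2)+cosφ1·cosφ2·sin²(Δλ/2)=0.6704896521; c=2·atan2(√a, √(1-a))=1.918754762; dist=6371·c=12224.387 ≈ 12224.4 km; running total=20176.0 km
Leg 2 bearing: y=sinΔλ·cosφ2=-0.93986461, x=cosφ1·sinφ2-sinφ1·cosφ2·cosΔλ=0.01968840; θ=atan2(y, x)=-88.7999° <0 so +360° → 271.2001° ≈ 271.2°
Leg 3: φ1=-0.2102755, φ2=0.6225659, Δφ=0.8328414, Δλ=3.7822332 rad; a=sin²(Δφ/2)+cosφ1·cosφ2·sin²(Δλ/2)=0.8793341407; c=2·atan2(√a, √(1-a))=2.432062849; dist=6371·c=15494.672 ≈ 15494.7 km; running total=35670.7 km
Leg 3 bearing: y=sinΔλ·cosφ2=-0.48556984, x=cosφ1·sinφ2-sinφ1·cosφ2·cosΔλ=0.43433209; θ=atan2(y, x)=-48.1880° <0 so +360° → 311.8120° ≈ 311.8°
Leg 4: φ1=0.6225659, φ2=-0.1080080, Δφ=-0.7305739, Δλ=-0.5727664 rad; a=sin²(Δφ/2)+cosφ1·cosφ2·sin²(Δλ/2)=0.1920527833; c=2·atan2(√a, √(1-a))=0.907275549; dist=6371·c=5780.253 ≈ 5780.3 km; running total=41451.0 km
Leg 4 bearing: y=sinΔλ·cosφ2=-0.53880096, x=cosφ1·sinφ2-sinφ1·cosφ2·cosΔλ=-0.57477611; θ=atan2(y, x)=-136.8504° <0 so +360° → 223.1496° ≈ 223.1°
Leg 5: φ1=-0.1080080, φ2=0.6759608, Δφ=0.7839687, Δλ=-2.0234283 rad; a=sin²(Δφ/2)+cosφ1·cosφ2·sin²(Δλ/2)=0.7033112195; c=2·atan2(√a, √(1-a))=1.989550339; dist=6371·c=12675.425 ≈ 12675.4 km; running total=54126.4 km
Leg 5 bearing: y=sinΔλ·cosφ2=-0.70154887, x=cosφ1·sinφ2-sinφ1·cosφ2·cosΔλ=0.58522421; θ=atan2(y, x)=-50.1655° <0 so +360° → 309.8345° ≈ 309.8°
Leg 6: φ1=0.6759608, φ2=0.7100628, Δφ=0.0341020, Δλ=-1.1332877 rad; a=sin²(Δφ/2)+cosφ1·cosφ2·sin²(Δλ/2)=0.1707565587; c=2·atan2(√a, √(1-a))=0.851989880; dist=6371·c=5428.028 ≈ 5428.0 km; running total=59554.4 km
Leg 6 bearing: y=sinΔλ·cosφ2=-0.68689472, x=cosφ1·sinφ2-sinφ1·cosφ2·cosΔλ=0.30752345; θ=atan2(y, x)=-65.8819° <0 so +360° → 294.1181° ≈ 294.1°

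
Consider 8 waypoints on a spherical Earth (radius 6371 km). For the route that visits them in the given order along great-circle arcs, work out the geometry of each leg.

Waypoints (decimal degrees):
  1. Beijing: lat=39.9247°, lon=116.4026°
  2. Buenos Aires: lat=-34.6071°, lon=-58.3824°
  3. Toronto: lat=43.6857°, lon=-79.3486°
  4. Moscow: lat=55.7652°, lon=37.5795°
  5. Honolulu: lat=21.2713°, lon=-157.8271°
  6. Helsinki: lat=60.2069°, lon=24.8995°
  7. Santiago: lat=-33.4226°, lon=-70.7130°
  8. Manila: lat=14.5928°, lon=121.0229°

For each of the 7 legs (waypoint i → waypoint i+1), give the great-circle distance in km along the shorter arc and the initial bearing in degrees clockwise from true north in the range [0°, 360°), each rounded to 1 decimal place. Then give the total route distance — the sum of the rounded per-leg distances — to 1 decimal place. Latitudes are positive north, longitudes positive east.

Leg 1: φ1=0.6968175, φ2=-0.6040078, Δφ=-1.3008253, Δλ=-3.0505737 rad; a=sin²(Δφ/2)+cosφ1·cosφ2·sin²(Δλ/2)=0.9965417557; c=2·atan2(√a, √(1-a))=3.023911081; dist=6371·c=19265.337 ≈ 19265.3 km; running total=19265.3 km
Leg 1 bearing: y=sinΔλ·cosφ2=-0.07481118, x=cosφ1·sinφ2-sinφ1·cosφ2·cosΔλ=0.09048992; θ=atan2(y, x)=-39.5817° <0 so +360° → 320.4183° ≈ 320.4°
Leg 2: φ1=-0.6040078, φ2=0.7624593, Δφ=1.3664671, Δλ=-0.3659292 rad; a=sin²(Δφ/2)+cosφ1·cosφ2·sin²(Δλ/2)=0.4182481461; c=2·atan2(√a, √(1-a))=1.406555210; dist=6371·c=8961.163 ≈ 8961.2 km; running total=28226.5 km
Leg 2 bearing: y=sinΔλ·cosφ2=-0.25875173, x=cosφ1·sinφ2-sinφ1·cosφ2·cosΔλ=0.95200529; θ=atan2(y, x)=-15.2055° <0 so +360° → 344.7945° ≈ 344.8°
Leg 3: φ1=0.7624593, φ2=0.9732863, Δφ=0.2108270, Δλ=2.0407803 rad; a=sin²(Δφ/2)+cosφ1·cosφ2·sin²(Δλ/2)=0.3066053625; c=2·atan2(√a, √(1-a))=1.173649000; dist=6371·c=7477.318 ≈ 7477.3 km; running total=35703.8 km
Leg 3 bearing: y=sinΔλ·cosφ2=0.50158757, x=cosφ1·sinφ2-sinφ1·cosφ2·cosΔλ=0.77382424; θ=atan2(y, x)=32.9510° ≈ 33.0°
Leg 4: φ1=0.9732863, φ2=0.3712542, Δφ=-0.6020321, Δλ=-3.4104886 rad; a=sin²(Δφ/2)+cosφ1·cosφ2·sin²(Δλ/2)=0.6027454826; c=2·atan2(√a, √(1-a))=1.777761679; dist=6371·c=11326.120 ≈ 11326.1 km; running total=47029.9 km
Leg 4 bearing: y=sinΔλ·cosφ2=0.24756808, x=cosφ1·sinφ2-sinφ1·cosφ2·cosΔλ=0.94682813; θ=atan2(y, x)=14.6531° ≈ 14.7°
Leg 5: φ1=0.3712542, φ2=1.0508086, Δφ=0.6795544, Δλ=3.1891808 rad; a=sin²(Δφ/2)+cosφ1·cosφ2·sin²(Δλ/2)=0.5738307589; c=2·atan2(√a, √(1-a))=1.718999779; dist=6371·c=10951.748 ≈ 10951.7 km; running total=57981.6 km
Leg 5 bearing: y=sinΔλ·cosφ2=-0.02363617, x=cosφ1·sinφ2-sinφ1·cosφ2·cosΔλ=0.98875548; θ=atan2(y, x)=-1.3694° <0 so +360° → 358.6306° ≈ 358.6°
Leg 6: φ1=1.0508086, φ2=-0.5833344, Δφ=-1.6341431, Δλ=-1.6687529 rad; a=sin²(Δφ/2)+cosφ1·cosφ2·sin²(Δλ/2)=0.7592823811; c=2·atan2(√a, √(1-a))=2.115967856; dist=6371·c=13480.831 ≈ 13480.8 km; running total=71462.4 km
Leg 6 bearing: y=sinΔλ·cosφ2=-0.83062952, x=cosφ1·sinφ2-sinφ1·cosφ2·cosΔλ=-0.20284278; θ=atan2(y, x)=-103.7233° <0 so +360° → 256.2767° ≈ 256.3°
Leg 7: φ1=-0.5833344, φ2=0.2546924, Δφ=0.8380268, Δλ=3.3464227 rad; a=sin²(Δφ/2)+cosφ1·cosφ2·sin²(Δλ/2)=0.9647984358; c=2·atan2(√a, √(1-a))=2.764113918; dist=6371·c=17610.170 ≈ 17610.2 km; running total=89072.6 km
Leg 7 bearing: y=sinΔλ·cosφ2=-0.19683927, x=cosφ1·sinφ2-sinφ1·cosφ2·cosΔλ=-0.31161508; θ=atan2(y, x)=-147.7204° <0 so +360° → 212.2796° ≈ 212.3°

Leg 1: dist=19265.3 km, bearing=320.4°
Leg 2: dist=8961.2 km, bearing=344.8°
Leg 3: dist=7477.3 km, bearing=33.0°
Leg 4: dist=11326.1 km, bearing=14.7°
Leg 5: dist=10951.7 km, bearing=358.6°
Leg 6: dist=13480.8 km, bearing=256.3°
Leg 7: dist=17610.2 km, bearing=212.3°
Total: 89072.6 km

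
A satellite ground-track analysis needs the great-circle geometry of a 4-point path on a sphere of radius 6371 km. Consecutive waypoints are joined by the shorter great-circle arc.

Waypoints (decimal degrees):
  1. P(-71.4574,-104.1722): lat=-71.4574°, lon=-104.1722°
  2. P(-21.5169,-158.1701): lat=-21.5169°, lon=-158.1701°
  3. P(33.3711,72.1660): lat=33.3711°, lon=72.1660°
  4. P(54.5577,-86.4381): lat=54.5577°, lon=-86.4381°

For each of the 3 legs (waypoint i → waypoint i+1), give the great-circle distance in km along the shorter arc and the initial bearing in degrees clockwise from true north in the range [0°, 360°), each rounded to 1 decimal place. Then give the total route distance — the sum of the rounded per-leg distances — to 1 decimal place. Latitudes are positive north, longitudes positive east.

Leg 1: φ1=-1.2471669, φ2=-0.3755407, Δφ=0.8716262, Δλ=-0.9424411 rad; a=sin²(Δφ/2)+cosφ1·cosφ2·sin²(Δλ/2)=0.2391805516; c=2·atan2(√a, √(1-a))=1.022025544; dist=6371·c=6511.325 ≈ 6511.3 km; running total=6511.3 km
Leg 1 bearing: y=sinΔλ·cosφ2=-0.75261609, x=cosφ1·sinφ2-sinφ1·cosφ2·cosΔλ=0.40182320; θ=atan2(y, x)=-61.9022° <0 so +360° → 298.0978° ≈ 298.1°
Leg 2: φ1=-0.3755407, φ2=0.5824356, Δφ=0.9579763, Δλ=4.0201233 rad; a=sin²(Δφ/2)+cosφ1·cosφ2·sin²(Δλ/2)=0.8488232221; c=2·atan2(√a, √(1-a))=2.342903486; dist=6371·c=14926.638 ≈ 14926.6 km; running total=21437.9 km
Leg 2 bearing: y=sinΔλ·cosφ2=-0.64288111, x=cosφ1·sinφ2-sinφ1·cosφ2·cosΔλ=0.31621721; θ=atan2(y, x)=-63.8086° <0 so +360° → 296.1914° ≈ 296.2°
Leg 3: φ1=0.5824356, φ2=0.9522115, Δφ=0.3697759, Δλ=-2.7681638 rad; a=sin²(Δφ/2)+cosφ1·cosφ2·sin²(Δλ/2)=0.5013830472; c=2·atan2(√a, √(1-a))=1.573562425; dist=6371·c=10025.166 ≈ 10025.2 km; running total=31463.1 km
Leg 3 bearing: y=sinΔλ·cosφ2=-0.21154714, x=cosφ1·sinφ2-sinφ1·cosφ2·cosΔλ=0.97736388; θ=atan2(y, x)=-12.2131° <0 so +360° → 347.7869° ≈ 347.8°

Leg 1: dist=6511.3 km, bearing=298.1°
Leg 2: dist=14926.6 km, bearing=296.2°
Leg 3: dist=10025.2 km, bearing=347.8°
Total: 31463.1 km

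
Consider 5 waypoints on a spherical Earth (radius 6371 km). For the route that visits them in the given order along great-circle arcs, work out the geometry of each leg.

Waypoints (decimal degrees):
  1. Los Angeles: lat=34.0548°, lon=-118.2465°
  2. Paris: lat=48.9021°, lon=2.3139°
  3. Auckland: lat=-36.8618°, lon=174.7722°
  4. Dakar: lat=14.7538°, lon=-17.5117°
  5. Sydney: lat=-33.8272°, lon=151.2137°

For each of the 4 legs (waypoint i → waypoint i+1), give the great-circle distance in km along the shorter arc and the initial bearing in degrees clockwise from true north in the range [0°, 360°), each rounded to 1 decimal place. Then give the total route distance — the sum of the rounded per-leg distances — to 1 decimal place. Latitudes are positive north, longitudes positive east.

Leg 1: φ1=0.5943684, φ2=0.8535027, Δφ=0.2591343, Δλ=2.1041759 rad; a=sin²(Δφ/2)+cosφ1·cosφ2·sin²(Δλ/2)=0.4274544666; c=2·atan2(√a, √(1-a))=1.425191314; dist=6371·c=9079.894 ≈ 9079.9 km; running total=9079.9 km
Leg 1 bearing: y=sinΔλ·cosφ2=0.56603786, x=cosφ1·sinφ2-sinφ1·cosφ2·cosΔλ=0.81151076; θ=atan2(y, x)=34.8962° ≈ 34.9°
Leg 2: φ1=0.8535027, φ2=-0.6433598, Δφ=-1.4968624, Δλ=3.0099652 rad; a=sin²(Δφ/2)+cosφ1·cosφ2·sin²(Δλ/2)=0.9867257916; c=2·atan2(√a, √(1-a))=2.910652292; dist=6371·c=18543.766 ≈ 18543.8 km; running total=27623.7 km
Leg 2 bearing: y=sinΔλ·cosφ2=0.10500932, x=cosφ1·sinφ2-sinφ1·cosφ2·cosΔλ=0.20338402; θ=atan2(y, x)=27.3078° ≈ 27.3°
Leg 3: φ1=-0.6433598, φ2=0.2575024, Δφ=0.9008622, Δλ=-3.3559872 rad; a=sin²(Δφ/2)+cosφ1·cosφ2·sin²(Δλ/2)=0.9543812084; c=2·atan2(√a, √(1-a))=2.711105153; dist=6371·c=17272.451 ≈ 17272.5 km; running total=44896.2 km
Leg 3 bearing: y=sinΔλ·cosφ2=0.20574107, x=cosφ1·sinφ2-sinφ1·cosφ2·cosΔλ=-0.36307228; θ=atan2(y, x)=150.4612° ≈ 150.5°
Leg 4: φ1=0.2575024, φ2=-0.5903960, Δφ=-0.8478984, Δλ=2.9448138 rad; a=sin²(Δφ/2)+cosφ1·cosφ2·sin²(Δλ/2)=0.9647987946; c=2·atan2(√a, √(1-a))=2.764115865; dist=6371·c=17610.182 ≈ 17610.2 km; running total=62506.4 km
Leg 4 bearing: y=sinΔλ·cosφ2=0.16241529, x=cosφ1·sinφ2-sinφ1·cosφ2·cosΔλ=-0.33086190; θ=atan2(y, x)=153.8543° ≈ 153.9°

Leg 1: dist=9079.9 km, bearing=34.9°
Leg 2: dist=18543.8 km, bearing=27.3°
Leg 3: dist=17272.5 km, bearing=150.5°
Leg 4: dist=17610.2 km, bearing=153.9°
Total: 62506.4 km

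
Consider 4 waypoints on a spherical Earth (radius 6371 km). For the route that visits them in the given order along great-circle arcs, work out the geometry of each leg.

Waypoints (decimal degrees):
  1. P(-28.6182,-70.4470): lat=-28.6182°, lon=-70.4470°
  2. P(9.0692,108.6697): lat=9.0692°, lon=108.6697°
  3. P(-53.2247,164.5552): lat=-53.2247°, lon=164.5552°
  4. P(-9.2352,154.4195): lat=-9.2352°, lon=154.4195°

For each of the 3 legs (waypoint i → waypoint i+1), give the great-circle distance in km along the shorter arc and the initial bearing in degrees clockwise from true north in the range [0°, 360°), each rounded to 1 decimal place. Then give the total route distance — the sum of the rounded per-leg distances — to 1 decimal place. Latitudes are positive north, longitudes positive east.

Leg 1: φ1=-0.4994818, φ2=0.1582874, Δφ=0.6577692, Δλ=3.1261762 rad; a=sin²(Δφ/2)+cosφ1·cosφ2·sin²(Δλ/2)=0.9711263304; c=2·atan2(√a, √(1-a))=2.800090523; dist=6371·c=17839.377 ≈ 17839.4 km; running total=17839.4 km
Leg 1 bearing: y=sinΔλ·cosφ2=0.01522316, x=cosφ1·sinφ2-sinφ1·cosφ2·cosΔλ=-0.33455669; θ=atan2(y, x)=177.3947° ≈ 177.4°
Leg 2: φ1=0.1582874, φ2=-0.9289463, Δφ=-1.0872337, Δλ=0.9753860 rad; a=sin²(Δφ/2)+cosφ1·cosφ2·sin²(Δλ/2)=0.3973437202; c=2·atan2(√a, √(1-a))=1.364013267; dist=6371·c=8690.129 ≈ 8690.1 km; running total=26529.5 km
Leg 2 bearing: y=sinΔλ·cosφ2=0.49565684, x=cosφ1·sinφ2-sinφ1·cosφ2·cosΔλ=-0.84390228; θ=atan2(y, x)=149.5726° ≈ 149.6°
Leg 3: φ1=-0.9289463, φ2=-0.1611846, Δφ=0.7677616, Δλ=-0.1769013 rad; a=sin²(Δφ/2)+cosφ1·cosφ2·sin²(Δλ/2)=0.1448774716; c=2·atan2(√a, √(1-a))=0.780950064; dist=6371·c=4975.433 ≈ 4975.4 km; running total=31504.9 km
Leg 3 bearing: y=sinΔλ·cosφ2=-0.17369904, x=cosφ1·sinφ2-sinφ1·cosφ2·cosΔλ=0.68218810; θ=atan2(y, x)=-14.2851° <0 so +360° → 345.7149° ≈ 345.7°

Leg 1: dist=17839.4 km, bearing=177.4°
Leg 2: dist=8690.1 km, bearing=149.6°
Leg 3: dist=4975.4 km, bearing=345.7°
Total: 31504.9 km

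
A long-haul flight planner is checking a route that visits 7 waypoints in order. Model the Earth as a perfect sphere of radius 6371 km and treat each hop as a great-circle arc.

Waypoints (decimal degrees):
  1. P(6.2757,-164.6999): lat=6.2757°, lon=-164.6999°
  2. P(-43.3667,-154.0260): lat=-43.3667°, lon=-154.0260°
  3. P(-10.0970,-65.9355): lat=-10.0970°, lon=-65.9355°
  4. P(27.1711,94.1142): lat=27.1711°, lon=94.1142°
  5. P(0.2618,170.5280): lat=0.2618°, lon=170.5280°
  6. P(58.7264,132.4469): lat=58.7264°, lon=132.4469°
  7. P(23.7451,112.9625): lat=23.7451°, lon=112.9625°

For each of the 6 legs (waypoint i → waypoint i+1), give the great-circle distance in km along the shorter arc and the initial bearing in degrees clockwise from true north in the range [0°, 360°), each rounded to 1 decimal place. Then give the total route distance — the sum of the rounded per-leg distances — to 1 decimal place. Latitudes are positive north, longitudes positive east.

Leg 1: dist=5623.8 km, bearing=170.0°
Leg 2: dist=9085.4 km, bearing=96.1°
Leg 3: dist=17191.2 km, bearing=45.1°
Leg 4: dist=8652.6 km, bearing=96.1°
Leg 5: dist=7298.4 km, bearing=339.4°
Leg 6: dist=4182.6 km, bearing=210.0°
Total: 52034.0 km

Leg 1: φ1=0.1095316, φ2=-0.7568917, Δφ=-0.8664233, Δλ=0.1862947 rad; a=sin²(Δφ/2)+cosφ1·cosφ2·sin²(Δλ/2)=0.1824735413; c=2·atan2(√a, √(1-a))=0.882719305; dist=6371·c=5623.805 ≈ 5623.8 km; running total=5623.8 km
Leg 1 bearing: y=sinΔλ·cosφ2=0.13464936, x=cosφ1·sinφ2-sinφ1·cosφ2·cosΔλ=-0.76064272; θ=atan2(y, x)=169.9615° ≈ 170.0°
Leg 2: φ1=-0.7568917, φ2=-0.1762259, Δφ=0.5806658, Δλ=1.5374693 rad; a=sin²(Δφ/2)+cosφ1·cosφ2·sin²(Δλ/2)=0.4278844642; c=2·atan2(√a, √(1-a))=1.426060452; dist=6371·c=9085.431 ≈ 9085.4 km; running total=14709.2 km
Leg 2 bearing: y=sinΔλ·cosφ2=0.98396567, x=cosφ1·sinφ2-sinφ1·cosφ2·cosΔλ=-0.10492362; θ=atan2(y, x)=96.0866° ≈ 96.1°
Leg 3: φ1=-0.1762259, φ2=0.4742252, Δφ=0.6504511, Δλ=2.7933942 rad; a=sin²(Δφ/2)+cosφ1·cosφ2·sin²(Δλ/2)=0.9516820276; c=2·atan2(√a, √(1-a))=2.698346084; dist=6371·c=17191.163 ≈ 17191.2 km; running total=31900.4 km
Leg 3 bearing: y=sinΔλ·cosφ2=0.30355185, x=cosφ1·sinφ2-sinφ1·cosφ2·cosΔλ=0.30296808; θ=atan2(y, x)=45.0551° ≈ 45.1°
Leg 4: φ1=0.4742252, φ2=0.0045693, Δφ=-0.4696559, Δλ=1.3336724 rad; a=sin²(Δφ/2)+cosφ1·cosφ2·sin²(Δλ/2)=0.3944652376; c=2·atan2(√a, √(1-a))=1.358127321; dist=6371·c=8652.629 ≈ 8652.6 km; running total=40553.0 km
Leg 4 bearing: y=sinΔλ·cosφ2=0.97200746, x=cosφ1·sinφ2-sinφ1·cosφ2·cosΔλ=-0.10320442; θ=atan2(y, x)=96.0608° ≈ 96.1°
Leg 5: φ1=0.0045693, φ2=1.0249690, Δφ=1.0203998, Δλ=-0.6646406 rad; a=sin²(Δφ/2)+cosφ1·cosφ2·sin²(Δλ/2)=0.2937376858; c=2·atan2(√a, √(1-a))=1.145572564; dist=6371·c=7298.443 ≈ 7298.4 km; running total=47851.4 km
Leg 5 bearing: y=sinΔλ·cosφ2=-0.32018419, x=cosφ1·sinφ2-sinφ1·cosφ2·cosΔλ=0.85282209; θ=atan2(y, x)=-20.5782° <0 so +360° → 339.4218° ≈ 339.4°
Leg 6: φ1=1.0249690, φ2=0.4144302, Δφ=-0.6105389, Δλ=-0.3400669 rad; a=sin²(Δφ/2)+cosφ1·cosφ2·sin²(Δλ/2)=0.1039366007; c=2·atan2(√a, √(1-a))=0.656510647; dist=6371·c=4182.629 ≈ 4182.6 km; running total=52034.0 km
Leg 6 bearing: y=sinΔλ·cosφ2=-0.30531381, x=cosφ1·sinφ2-sinφ1·cosφ2·cosΔλ=-0.52850602; θ=atan2(y, x)=-149.9853° <0 so +360° → 210.0147° ≈ 210.0°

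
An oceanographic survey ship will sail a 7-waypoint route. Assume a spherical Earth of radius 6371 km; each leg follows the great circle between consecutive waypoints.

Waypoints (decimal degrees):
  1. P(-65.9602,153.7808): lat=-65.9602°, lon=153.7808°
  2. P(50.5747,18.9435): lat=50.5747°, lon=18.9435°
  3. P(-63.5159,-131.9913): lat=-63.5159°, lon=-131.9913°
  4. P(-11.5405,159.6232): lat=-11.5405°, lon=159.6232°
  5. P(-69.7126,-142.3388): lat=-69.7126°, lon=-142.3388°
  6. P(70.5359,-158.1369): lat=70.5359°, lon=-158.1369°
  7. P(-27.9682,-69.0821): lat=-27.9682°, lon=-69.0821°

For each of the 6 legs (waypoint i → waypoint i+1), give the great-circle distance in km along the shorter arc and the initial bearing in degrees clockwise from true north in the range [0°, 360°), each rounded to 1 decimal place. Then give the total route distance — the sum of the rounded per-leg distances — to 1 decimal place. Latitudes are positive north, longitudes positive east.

Leg 1: dist=16969.1 km, bearing=258.2°
Leg 2: dist=17777.1 km, bearing=219.0°
Leg 3: dist=7797.2 km, bearing=284.4°
Leg 4: dist=7610.1 km, bearing=161.6°
Leg 5: dist=15638.6 km, bearing=351.8°
Leg 6: dist=12891.2 km, bearing=100.9°
Total: 78683.3 km

Leg 1: φ1=-1.1512227, φ2=0.8826950, Δφ=2.0339177, Δλ=-2.3533548 rad; a=sin²(Δφ/2)+cosφ1·cosφ2·sin²(Δλ/2)=0.9439340021; c=2·atan2(√a, √(1-a))=2.663486791; dist=6371·c=16969.074 ≈ 16969.1 km; running total=16969.1 km
Leg 1 bearing: y=sinΔλ·cosφ2=-0.45033685, x=cosφ1·sinφ2-sinφ1·cosφ2·cosΔλ=-0.09427156; θ=atan2(y, x)=-101.8233° <0 so +360° → 258.1767° ≈ 258.2°
Leg 2: φ1=0.8826950, φ2=-1.1085616, Δφ=-1.9912566, Δλ=-2.6343092 rad; a=sin²(Δφ/2)+cosφ1·cosφ2·sin²(Δλ/2)=0.9694675344; c=2·atan2(√a, √(1-a))=2.790318567; dist=6371·c=17777.120 ≈ 17777.1 km; running total=34746.2 km
Leg 2 bearing: y=sinΔλ·cosφ2=-0.21664428, x=cosφ1·sinφ2-sinφ1·cosφ2·cosΔλ=-0.26733161; θ=atan2(y, x)=-140.9789° <0 so +360° → 219.0211° ≈ 219.0°
Leg 3: φ1=-1.1085616, φ2=-0.2014197, Δφ=0.9071419, Δλ=5.0896332 rad; a=sin²(Δφ/2)+cosφ1·cosφ2·sin²(Δλ/2)=0.3299926304; c=2·atan2(√a, √(1-a))=1.223863756; dist=6371·c=7797.236 ≈ 7797.2 km; running total=42543.4 km
Leg 3 bearing: y=sinΔλ·cosφ2=-0.91088838, x=cosφ1·sinφ2-sinφ1·cosφ2·cosΔλ=0.23382115; θ=atan2(y, x)=-75.6033° <0 so +360° → 284.3967° ≈ 284.4°
Leg 4: φ1=-0.2014197, φ2=-1.2167144, Δφ=-1.0152947, Δλ=-5.2702311 rad; a=sin²(Δφ/2)+cosφ1·cosφ2·sin²(Δλ/2)=0.3162586187; c=2·atan2(√a, √(1-a))=1.194495377; dist=6371·c=7610.130 ≈ 7610.1 km; running total=50153.5 km
Leg 4 bearing: y=sinΔλ·cosφ2=0.29416499, x=cosφ1·sinφ2-sinφ1·cosφ2·cosΔλ=-0.88228305; θ=atan2(y, x)=161.5609° ≈ 161.6°
Leg 5: φ1=-1.2167144, φ2=1.2310837, Δφ=2.4477981, Δλ=-0.2757289 rad; a=sin²(Δφ/2)+cosφ1·cosφ2·sin²(Δλ/2)=0.8865946120; c=2·atan2(√a, √(1-a))=2.454651107; dist=6371·c=15638.582 ≈ 15638.6 km; running total=65792.1 km
Leg 5 bearing: y=sinΔλ·cosφ2=-0.09071755, x=cosφ1·sinφ2-sinφ1·cosφ2·cosΔλ=0.62765337; θ=atan2(y, x)=-8.2243° <0 so +360° → 351.7757° ≈ 351.8°
Leg 6: φ1=1.2310837, φ2=-0.4881372, Δφ=-1.7192209, Δλ=1.5542995 rad; a=sin²(Δφ/2)+cosφ1·cosφ2·sin²(Δλ/2)=0.7186622891; c=2·atan2(√a, √(1-a))=2.023417848; dist=6371·c=12891.195 ≈ 12891.2 km; running total=78683.3 km
Leg 6 bearing: y=sinΔλ·cosφ2=0.88308784, x=cosφ1·sinφ2-sinφ1·cosφ2·cosΔλ=-0.17000905; θ=atan2(y, x)=100.8971° ≈ 100.9°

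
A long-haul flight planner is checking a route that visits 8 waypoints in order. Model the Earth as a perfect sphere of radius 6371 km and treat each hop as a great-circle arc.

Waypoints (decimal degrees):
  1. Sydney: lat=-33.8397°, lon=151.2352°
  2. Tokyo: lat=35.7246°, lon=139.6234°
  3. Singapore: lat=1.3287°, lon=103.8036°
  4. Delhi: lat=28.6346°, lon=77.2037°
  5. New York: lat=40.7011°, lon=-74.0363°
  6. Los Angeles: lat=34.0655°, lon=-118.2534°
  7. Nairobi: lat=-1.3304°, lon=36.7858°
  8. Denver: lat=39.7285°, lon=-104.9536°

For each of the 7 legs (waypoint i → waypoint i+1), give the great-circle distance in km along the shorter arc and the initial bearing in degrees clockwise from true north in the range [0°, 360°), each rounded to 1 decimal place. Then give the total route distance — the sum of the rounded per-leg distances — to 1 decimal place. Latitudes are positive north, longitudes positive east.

Leg 1: φ1=-0.5906142, φ2=0.6235119, Δφ=1.2141261, Δλ=-0.2026641 rad; a=sin²(Δφ/2)+cosφ1·cosφ2·sin²(Δλ/2)=0.3323222580; c=2·atan2(√a, √(1-a))=1.228813787; dist=6371·c=7828.773 ≈ 7828.8 km; running total=7828.8 km
Leg 1 bearing: y=sinΔλ·cosφ2=-0.16340545, x=cosφ1·sinφ2-sinφ1·cosφ2·cosΔλ=0.92781214; θ=atan2(y, x)=-9.9884° <0 so +360° → 350.0116° ≈ 350.0°
Leg 2: φ1=0.6235119, φ2=0.0231902, Δφ=-0.6003217, Δλ=-0.6251734 rad; a=sin²(Δφ/2)+cosφ1·cosφ2·sin²(Δλ/2)=0.1641767737; c=2·atan2(√a, √(1-a))=0.834367454; dist=6371·c=5315.755 ≈ 5315.8 km; running total=13144.6 km
Leg 2 bearing: y=sinΔλ·cosφ2=-0.58508056, x=cosφ1·sinφ2-sinφ1·cosφ2·cosΔλ=-0.45450168; θ=atan2(y, x)=-127.8407° <0 so +360° → 232.1593° ≈ 232.2°
Leg 3: φ1=0.0231902, φ2=0.4997680, Δφ=0.4765779, Δλ=-0.4642558 rad; a=sin²(Δφ/2)+cosφ1·cosφ2·sin²(Δλ/2)=0.1021522502; c=2·atan2(√a, √(1-a))=0.650641348; dist=6371·c=4145.236 ≈ 4145.2 km; running total=17289.8 km
Leg 3 bearing: y=sinΔλ·cosφ2=-0.39299398, x=cosφ1·sinφ2-sinφ1·cosφ2·cosΔλ=0.46089522; θ=atan2(y, x)=-40.4534° <0 so +360° → 319.5466° ≈ 319.5°
Leg 4: φ1=0.4997680, φ2=0.7103682, Δφ=0.2106002, Δλ=-2.6396360 rad; a=sin²(Δφ/2)+cosφ1·cosφ2·sin²(Δλ/2)=0.6354050914; c=2·atan2(√a, √(1-a))=1.845030891; dist=6371·c=11754.692 ≈ 11754.7 km; running total=29044.5 km
Leg 4 bearing: y=sinΔλ·cosφ2=-0.36476408, x=cosφ1·sinφ2-sinφ1·cosφ2·cosΔλ=0.89084736; θ=atan2(y, x)=-22.2670° <0 so +360° → 337.7330° ≈ 337.7°
Leg 5: φ1=0.7103682, φ2=0.5945551, Δφ=-0.1158131, Δλ=-0.7717340 rad; a=sin²(Δφ/2)+cosφ1·cosφ2·sin²(Δλ/2)=0.0923085759; c=2·atan2(√a, √(1-a))=0.617406128; dist=6371·c=3933.494 ≈ 3933.5 km; running total=32978.0 km
Leg 5 bearing: y=sinΔλ·cosφ2=-0.57770724, x=cosφ1·sinφ2-sinφ1·cosφ2·cosΔλ=0.03748549; θ=atan2(y, x)=-86.2875° <0 so +360° → 273.7125° ≈ 273.7°
Leg 6: φ1=0.5945551, φ2=-0.0232199, Δφ=-0.6177750, Δλ=2.7059445 rad; a=sin²(Δφ/2)+cosφ1·cosφ2·sin²(Δλ/2)=0.8819127271; c=2·atan2(√a, √(1-a))=2.440015884; dist=6371·c=15545.341 ≈ 15545.3 km; running total=48523.3 km
Leg 6 bearing: y=sinΔλ·cosφ2=0.42188434, x=cosφ1·sinφ2-sinφ1·cosφ2·cosΔλ=0.48845090; θ=atan2(y, x)=40.8178° ≈ 40.8°
Leg 7: φ1=-0.0232199, φ2=0.6933931, Δφ=0.7166130, Δλ=-2.4738192 rad; a=sin²(Δφ/2)+cosφ1·cosφ2·sin²(Δλ/2)=0.8092808322; c=2·atan2(√a, √(1-a))=2.237707150; dist=6371·c=14256.432 ≈ 14256.4 km; running total=62779.7 km
Leg 7 bearing: y=sinΔλ·cosφ2=-0.47624557, x=cosφ1·sinφ2-sinφ1·cosφ2·cosΔλ=0.62495730; θ=atan2(y, x)=-37.3090° <0 so +360° → 322.6910° ≈ 322.7°

Leg 1: dist=7828.8 km, bearing=350.0°
Leg 2: dist=5315.8 km, bearing=232.2°
Leg 3: dist=4145.2 km, bearing=319.5°
Leg 4: dist=11754.7 km, bearing=337.7°
Leg 5: dist=3933.5 km, bearing=273.7°
Leg 6: dist=15545.3 km, bearing=40.8°
Leg 7: dist=14256.4 km, bearing=322.7°
Total: 62779.7 km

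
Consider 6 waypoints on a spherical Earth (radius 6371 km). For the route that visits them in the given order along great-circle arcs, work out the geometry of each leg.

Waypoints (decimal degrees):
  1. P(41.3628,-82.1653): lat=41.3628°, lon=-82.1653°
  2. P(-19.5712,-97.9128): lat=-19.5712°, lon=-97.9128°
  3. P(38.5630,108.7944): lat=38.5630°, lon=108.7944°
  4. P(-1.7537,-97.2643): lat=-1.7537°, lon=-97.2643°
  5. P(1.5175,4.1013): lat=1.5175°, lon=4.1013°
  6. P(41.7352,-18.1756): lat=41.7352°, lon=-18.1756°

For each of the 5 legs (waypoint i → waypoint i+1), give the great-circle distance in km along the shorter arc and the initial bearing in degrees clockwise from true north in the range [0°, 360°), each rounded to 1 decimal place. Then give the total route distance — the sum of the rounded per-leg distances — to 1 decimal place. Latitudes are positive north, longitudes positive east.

Leg 1: φ1=0.7219170, φ2=-0.3415819, Δφ=-1.0634989, Δλ=-0.2748457 rad; a=sin²(Δφ/2)+cosφ1·cosφ2·sin²(Δλ/2)=0.2703628438; c=2·atan2(√a, √(1-a))=1.093618246; dist=6371·c=6967.442 ≈ 6967.4 km; running total=6967.4 km
Leg 1 bearing: y=sinΔλ·cosφ2=-0.25571867, x=cosφ1·sinφ2-sinφ1·cosφ2·cosΔλ=-0.85069094; θ=atan2(y, x)=-163.2692° <0 so +360° → 196.7308° ≈ 196.7°
Leg 2: φ1=-0.3415819, φ2=0.6730513, Δφ=1.0146332, Δλ=3.6077212 rad; a=sin²(Δφ/2)+cosφ1·cosφ2·sin²(Δλ/2)=0.9334825525; c=2·atan2(√a, √(1-a))=2.619876351; dist=6371·c=16691.232 ≈ 16691.2 km; running total=23658.6 km
Leg 2 bearing: y=sinΔλ·cosφ2=-0.35142073, x=cosφ1·sinφ2-sinφ1·cosφ2·cosΔλ=0.35337654; θ=atan2(y, x)=-44.8410° <0 so +360° → 315.1590° ≈ 315.2°
Leg 3: φ1=0.6730513, φ2=-0.0306078, Δφ=-0.7036592, Δλ=-3.5964028 rad; a=sin²(Δφ/2)+cosφ1·cosφ2·sin²(Δλ/2)=0.8605922676; c=2·atan2(√a, √(1-a))=2.376307047; dist=6371·c=15139.452 ≈ 15139.5 km; running total=38798.1 km
Leg 3 bearing: y=sinΔλ·cosφ2=0.43908598, x=cosφ1·sinφ2-sinφ1·cosφ2·cosΔλ=0.53581374; θ=atan2(y, x)=39.3338° ≈ 39.3°
Leg 4: φ1=-0.0306078, φ2=0.0264854, Δφ=0.0570932, Δλ=1.7691635 rad; a=sin²(Δφ/2)+cosφ1·cosφ2·sin²(Δλ/2)=0.5988589043; c=2·atan2(√a, √(1-a))=1.769825547; dist=6371·c=11275.559 ≈ 11275.6 km; running total=50073.7 km
Leg 4 bearing: y=sinΔλ·cosφ2=0.98004583, x=cosφ1·sinφ2-sinφ1·cosφ2·cosΔλ=0.02044108; θ=atan2(y, x)=88.8051° ≈ 88.8°
Leg 5: φ1=0.0264854, φ2=0.7284167, Δφ=0.7019313, Δλ=-0.3888053 rad; a=sin²(Δφ/2)+cosφ1·cosφ2·sin²(Δλ/2)=0.1460402341; c=2·atan2(√a, √(1-a))=0.784248099; dist=6371·c=4996.445 ≈ 4996.4 km; running total=55070.1 km
Leg 5 bearing: y=sinΔλ·cosφ2=-0.28288294, x=cosφ1·sinφ2-sinφ1·cosφ2·cosΔλ=0.64716858; θ=atan2(y, x)=-23.6106° <0 so +360° → 336.3894° ≈ 336.4°

Leg 1: dist=6967.4 km, bearing=196.7°
Leg 2: dist=16691.2 km, bearing=315.2°
Leg 3: dist=15139.5 km, bearing=39.3°
Leg 4: dist=11275.6 km, bearing=88.8°
Leg 5: dist=4996.4 km, bearing=336.4°
Total: 55070.1 km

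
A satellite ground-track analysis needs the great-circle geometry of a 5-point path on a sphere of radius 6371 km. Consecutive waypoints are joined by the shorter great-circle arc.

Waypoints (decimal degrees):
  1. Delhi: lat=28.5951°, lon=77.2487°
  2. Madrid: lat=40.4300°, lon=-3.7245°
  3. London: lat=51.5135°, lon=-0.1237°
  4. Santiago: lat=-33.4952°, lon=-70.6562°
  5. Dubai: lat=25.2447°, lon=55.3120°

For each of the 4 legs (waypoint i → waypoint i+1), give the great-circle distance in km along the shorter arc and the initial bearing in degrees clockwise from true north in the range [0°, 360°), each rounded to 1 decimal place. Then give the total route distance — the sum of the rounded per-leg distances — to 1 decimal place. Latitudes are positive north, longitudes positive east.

Leg 1: dist=7279.3 km, bearing=304.3°
Leg 2: dist=1263.0 km, bearing=11.4°
Leg 3: dist=11676.8 km, bearing=234.5°
Leg 4: dist=14757.5 km, bearing=85.1°
Total: 34976.6 km

Leg 1: φ1=0.4990786, φ2=0.7056366, Δφ=0.2065580, Δλ=-1.4132489 rad; a=sin²(Δφ/2)+cosφ1·cosφ2·sin²(Δλ/2)=0.2923731436; c=2·atan2(√a, √(1-a))=1.142574646; dist=6371·c=7279.343 ≈ 7279.3 km; running total=7279.3 km
Leg 1 bearing: y=sinΔλ·cosφ2=-0.75177145, x=cosφ1·sinφ2-sinφ1·cosφ2·cosΔλ=0.51225389; θ=atan2(y, x)=-55.7296° <0 so +360° → 304.2704° ≈ 304.3°
Leg 2: φ1=0.7056366, φ2=0.8990802, Δφ=0.1934436, Δλ=0.0628458 rad; a=sin²(Δφ/2)+cosφ1·cosφ2·sin²(Δλ/2)=0.0097935611; c=2·atan2(√a, √(1-a))=0.198249342; dist=6371·c=1263.047 ≈ 1263.0 km; running total=8542.3 km
Leg 2 bearing: y=sinΔλ·cosφ2=0.03908511, x=cosφ1·sinφ2-sinφ1·cosφ2·cosΔλ=0.19303612; θ=atan2(y, x)=11.4463° ≈ 11.4°
Leg 3: φ1=0.8990802, φ2=-0.5846015, Δφ=-1.4836817, Δλ=-1.2310244 rad; a=sin²(Δφ/2)+cosφ1·cosφ2·sin²(Δλ/2)=0.6295073567; c=2·atan2(√a, √(1-a))=1.832798291; dist=6371·c=11676.758 ≈ 11676.8 km; running total=20219.1 km
Leg 3 bearing: y=sinΔλ·cosφ2=-0.78625673, x=cosφ1·sinφ2-sinφ1·cosφ2·cosΔλ=-0.56099173; θ=atan2(y, x)=-125.5077° <0 so +360° → 234.4923° ≈ 234.5°
Leg 4: φ1=-0.5846015, φ2=0.4406031, Δφ=1.0252047, Δλ=2.1985598 rad; a=sin²(Δφ/2)+cosφ1·cosφ2·sin²(Δλ/2)=0.8391915679; c=2·atan2(√a, √(1-a))=2.316356031; dist=6371·c=14757.504 ≈ 14757.5 km; running total=34976.6 km
Leg 4 bearing: y=sinΔλ·cosφ2=0.73204646, x=cosφ1·sinφ2-sinφ1·cosφ2·cosΔλ=0.06248438; θ=atan2(y, x)=85.1213° ≈ 85.1°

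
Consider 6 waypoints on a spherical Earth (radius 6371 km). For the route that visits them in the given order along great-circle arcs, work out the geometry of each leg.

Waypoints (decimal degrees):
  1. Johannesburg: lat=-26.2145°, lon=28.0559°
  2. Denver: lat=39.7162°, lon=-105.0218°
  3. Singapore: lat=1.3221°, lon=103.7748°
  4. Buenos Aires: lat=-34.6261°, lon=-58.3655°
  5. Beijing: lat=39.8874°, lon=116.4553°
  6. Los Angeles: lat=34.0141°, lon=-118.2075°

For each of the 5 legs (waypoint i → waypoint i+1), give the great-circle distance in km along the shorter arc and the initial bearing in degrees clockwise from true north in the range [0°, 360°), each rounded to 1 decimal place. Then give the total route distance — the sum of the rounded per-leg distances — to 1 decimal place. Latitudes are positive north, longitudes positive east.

Leg 1: φ1=-0.4575293, φ2=0.6931785, Δφ=1.1507078, Δλ=-2.3226440 rad; a=sin²(Δφ/2)+cosφ1·cosφ2·sin²(Δλ/2)=0.8767966968; c=2·atan2(√a, √(1-a))=2.424307970; dist=6371·c=15445.266 ≈ 15445.3 km; running total=15445.3 km
Leg 1 bearing: y=sinΔλ·cosφ2=-0.56185916, x=cosφ1·sinφ2-sinφ1·cosφ2·cosΔλ=0.34119098; θ=atan2(y, x)=-58.7316° <0 so +360° → 301.2684° ≈ 301.3°
Leg 2: φ1=0.6931785, φ2=0.0230750, Δφ=-0.6701035, Δλ=3.6441881 rad; a=sin²(Δφ/2)+cosφ1·cosφ2·sin²(Δλ/2)=0.8295854665; c=2·atan2(√a, √(1-a))=2.290512062; dist=6371·c=14592.852 ≈ 14592.9 km; running total=30038.2 km
Leg 2 bearing: y=sinΔλ·cosφ2=-0.48157344, x=cosφ1·sinφ2-sinφ1·cosφ2·cosΔλ=0.57756446; θ=atan2(y, x)=-39.8214° <0 so +360° → 320.1786° ≈ 320.2°
Leg 3: φ1=0.0230750, φ2=-0.6043395, Δφ=-0.6274145, Δλ=-2.8298821 rad; a=sin²(Δφ/2)+cosφ1·cosφ2·sin²(Δλ/2)=0.8980627027; c=2·atan2(√a, √(1-a))=2.491661407; dist=6371·c=15874.375 ≈ 15874.4 km; running total=45912.6 km
Leg 3 bearing: y=sinΔλ·cosφ2=-0.25236605, x=cosφ1·sinφ2-sinφ1·cosφ2·cosΔλ=-0.54999611; θ=atan2(y, x)=-155.3519° <0 so +360° → 204.6481° ≈ 204.6°
Leg 4: φ1=-0.6043395, φ2=0.6961665, Δφ=1.3005059, Δλ=3.0511986 rad; a=sin²(Δφ/2)+cosφ1·cosφ2·sin²(Δλ/2)=0.9966045040; c=2·atan2(√a, √(1-a))=3.024984831; dist=6371·c=19272.178 ≈ 19272.2 km; running total=65184.8 km
Leg 4 bearing: y=sinΔλ·cosφ2=0.06926553, x=cosφ1·sinφ2-sinφ1·cosφ2·cosΔλ=0.09347809; θ=atan2(y, x)=36.5378° ≈ 36.5°
Leg 5: φ1=0.6961665, φ2=0.5936580, Δφ=-0.1025084, Δλ=-4.0956385 rad; a=sin²(Δφ/2)+cosφ1·cosφ2·sin²(Δλ/2)=0.5045677123; c=2·atan2(√a, √(1-a))=1.579931878; dist=6371·c=10065.746 ≈ 10065.7 km; running total=75250.5 km
Leg 5 bearing: y=sinΔλ·cosφ2=0.67618526, x=cosφ1·sinφ2-sinφ1·cosφ2·cosΔλ=0.73667498; θ=atan2(y, x)=42.5485° ≈ 42.5°

Leg 1: dist=15445.3 km, bearing=301.3°
Leg 2: dist=14592.9 km, bearing=320.2°
Leg 3: dist=15874.4 km, bearing=204.6°
Leg 4: dist=19272.2 km, bearing=36.5°
Leg 5: dist=10065.7 km, bearing=42.5°
Total: 75250.5 km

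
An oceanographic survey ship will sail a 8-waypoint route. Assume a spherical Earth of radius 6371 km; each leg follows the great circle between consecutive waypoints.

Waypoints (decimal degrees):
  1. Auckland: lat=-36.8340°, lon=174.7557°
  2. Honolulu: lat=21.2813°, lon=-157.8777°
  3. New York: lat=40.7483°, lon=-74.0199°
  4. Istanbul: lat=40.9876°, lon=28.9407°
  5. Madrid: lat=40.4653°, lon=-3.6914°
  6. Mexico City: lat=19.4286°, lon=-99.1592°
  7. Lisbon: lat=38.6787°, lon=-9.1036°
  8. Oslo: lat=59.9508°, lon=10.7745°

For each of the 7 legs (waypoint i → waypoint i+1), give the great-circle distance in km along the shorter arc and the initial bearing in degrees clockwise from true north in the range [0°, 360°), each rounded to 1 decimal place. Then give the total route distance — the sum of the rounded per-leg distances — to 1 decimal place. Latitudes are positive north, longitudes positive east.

Leg 1: dist=7071.2 km, bearing=28.6°
Leg 2: dist=7983.1 km, bearing=52.5°
Leg 3: dist=8067.2 km, bearing=50.5°
Leg 4: dist=2734.3 km, bearing=279.6°
Leg 5: dist=9064.3 km, bearing=288.4°
Leg 6: dist=8678.1 km, bearing=52.9°
Leg 7: dist=2745.5 km, bearing=24.1°
Total: 46343.7 km

Leg 1: φ1=-0.6428746, φ2=0.3714288, Δφ=1.0143033, Δλ=-5.8055480 rad; a=sin²(Δφ/2)+cosφ1·cosφ2·sin²(Δλ/2)=0.2776277405; c=2·atan2(√a, √(1-a))=1.109907330; dist=6371·c=7071.220 ≈ 7071.2 km; running total=7071.2 km
Leg 1 bearing: y=sinΔλ·cosφ2=0.42833631, x=cosφ1·sinφ2-sinφ1·cosφ2·cosΔλ=0.78659412; θ=atan2(y, x)=28.5703° ≈ 28.6°
Leg 2: φ1=0.3714288, φ2=0.7111920, Δφ=0.3397632, Δλ=1.4635947 rad; a=sin²(Δφ/2)+cosφ1·cosφ2·sin²(Δλ/2)=0.3437797510; c=2·atan2(√a, √(1-a))=1.253035261; dist=6371·c=7983.088 ≈ 7983.1 km; running total=15054.3 km
Leg 2 bearing: y=sinΔλ·cosφ2=0.75323537, x=cosφ1·sinφ2-sinφ1·cosφ2·cosΔλ=0.57880689; θ=atan2(y, x)=52.4603° ≈ 52.5°
Leg 3: φ1=0.7111920, φ2=0.7153686, Δφ=0.0041766, Δλ=1.7970015 rad; a=sin²(Δφ/2)+cosφ1·cosφ2·sin²(Δλ/2)=0.3500652949; c=2·atan2(√a, √(1-a))=1.266240565; dist=6371·c=8067.219 ≈ 8067.2 km; running total=23121.5 km
Leg 3 bearing: y=sinΔλ·cosφ2=0.73562135, x=cosφ1·sinφ2-sinφ1·cosφ2·cosΔλ=0.60740396; θ=atan2(y, x)=50.4534° ≈ 50.5°
Leg 4: φ1=0.7153686, φ2=0.7062527, Δφ=-0.0091159, Δλ=-0.5695376 rad; a=sin²(Δφ/2)+cosφ1·cosφ2·sin²(Δλ/2)=0.0453465256; c=2·atan2(√a, √(1-a))=0.429180791; dist=6371·c=2734.311 ≈ 2734.3 km; running total=25855.8 km
Leg 4 bearing: y=sinΔλ·cosφ2=-0.41025538, x=cosφ1·sinφ2-sinφ1·cosφ2·cosΔλ=0.06965198; θ=atan2(y, x)=-80.3644° <0 so +360° → 279.6356° ≈ 279.6°
Leg 5: φ1=0.7062527, φ2=0.3390930, Δφ=-0.3671597, Δλ=-1.6662274 rad; a=sin²(Δφ/2)+cosφ1·cosφ2·sin²(Δλ/2)=0.4262459023; c=2·atan2(√a, √(1-a))=1.422747894; dist=6371·c=9064.327 ≈ 9064.3 km; running total=34920.1 km
Leg 5 bearing: y=sinΔλ·cosφ2=-0.93876574, x=cosφ1·sinφ2-sinφ1·cosφ2·cosΔλ=0.31138435; θ=atan2(y, x)=-71.6496° <0 so +360° → 288.3504° ≈ 288.4°
Leg 6: φ1=0.3390930, φ2=0.6750707, Δφ=0.3359776, Δλ=1.5717667 rad; a=sin²(Δφ/2)+cosφ1·cosφ2·sin²(Δλ/2)=0.3964176395; c=2·atan2(√a, √(1-a))=1.362120412; dist=6371·c=8678.069 ≈ 8678.1 km; running total=43598.2 km
Leg 6 bearing: y=sinΔλ·cosφ2=0.78066242, x=cosφ1·sinφ2-sinφ1·cosφ2·cosΔλ=0.58961764; θ=atan2(y, x)=52.9370° ≈ 52.9°
Leg 7: φ1=0.6750707, φ2=1.0463388, Δφ=0.3712682, Δλ=0.3469383 rad; a=sin²(Δφ/2)+cosφ1·cosφ2·sin²(Δλ/2)=0.0457116214; c=2·atan2(√a, √(1-a))=0.430932177; dist=6371·c=2745.469 ≈ 2745.5 km; running total=46343.7 km
Leg 7 bearing: y=sinΔλ·cosφ2=0.17026286, x=cosφ1·sinφ2-sinφ1·cosφ2·cosΔλ=0.38144310; θ=atan2(y, x)=24.0543° ≈ 24.1°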